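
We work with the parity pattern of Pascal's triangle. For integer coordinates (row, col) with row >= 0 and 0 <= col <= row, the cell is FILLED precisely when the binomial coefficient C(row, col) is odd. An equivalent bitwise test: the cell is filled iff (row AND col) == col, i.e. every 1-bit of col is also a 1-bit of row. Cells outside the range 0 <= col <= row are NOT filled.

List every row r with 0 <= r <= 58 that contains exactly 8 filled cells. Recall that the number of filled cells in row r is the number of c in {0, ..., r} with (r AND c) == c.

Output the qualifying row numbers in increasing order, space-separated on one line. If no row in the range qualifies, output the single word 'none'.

Row r has 2^popcount(r) filled cells, so we need popcount(r) = log2(8) = 3.
Scan r = 0..58 and keep those with exactly 3 one-bits:
r=0=0 popcount=0 -> skip
r=1=1 popcount=1 -> skip
r=2=10 popcount=1 -> skip
r=3=11 popcount=2 -> skip
r=4=100 popcount=1 -> skip
r=5=101 popcount=2 -> skip
r=6=110 popcount=2 -> skip
r=7=111 popcount=3 -> KEEP
r=8=1000 popcount=1 -> skip
r=9=1001 popcount=2 -> skip
r=10=1010 popcount=2 -> skip
r=11=1011 popcount=3 -> KEEP
r=12=1100 popcount=2 -> skip
r=13=1101 popcount=3 -> KEEP
r=14=1110 popcount=3 -> KEEP
r=15=1111 popcount=4 -> skip
r=16=10000 popcount=1 -> skip
r=17=10001 popcount=2 -> skip
r=18=10010 popcount=2 -> skip
r=19=10011 popcount=3 -> KEEP
r=20=10100 popcount=2 -> skip
r=21=10101 popcount=3 -> KEEP
r=22=10110 popcount=3 -> KEEP
r=23=10111 popcount=4 -> skip
r=24=11000 popcount=2 -> skip
r=25=11001 popcount=3 -> KEEP
r=26=11010 popcount=3 -> KEEP
r=27=11011 popcount=4 -> skip
r=28=11100 popcount=3 -> KEEP
r=29=11101 popcount=4 -> skip
r=30=11110 popcount=4 -> skip
r=31=11111 popcount=5 -> skip
r=32=100000 popcount=1 -> skip
r=33=100001 popcount=2 -> skip
r=34=100010 popcount=2 -> skip
r=35=100011 popcount=3 -> KEEP
r=36=100100 popcount=2 -> skip
r=37=100101 popcount=3 -> KEEP
r=38=100110 popcount=3 -> KEEP
r=39=100111 popcount=4 -> skip
r=40=101000 popcount=2 -> skip
r=41=101001 popcount=3 -> KEEP
r=42=101010 popcount=3 -> KEEP
r=43=101011 popcount=4 -> skip
r=44=101100 popcount=3 -> KEEP
r=45=101101 popcount=4 -> skip
r=46=101110 popcount=4 -> skip
r=47=101111 popcount=5 -> skip
r=48=110000 popcount=2 -> skip
r=49=110001 popcount=3 -> KEEP
r=50=110010 popcount=3 -> KEEP
r=51=110011 popcount=4 -> skip
r=52=110100 popcount=3 -> KEEP
r=53=110101 popcount=4 -> skip
r=54=110110 popcount=4 -> skip
r=55=110111 popcount=5 -> skip
r=56=111000 popcount=3 -> KEEP
r=57=111001 popcount=4 -> skip
r=58=111010 popcount=4 -> skip
Kept rows: 7 11 13 14 19 21 22 25 26 28 35 37 38 41 42 44 49 50 52 56

Answer: 7 11 13 14 19 21 22 25 26 28 35 37 38 41 42 44 49 50 52 56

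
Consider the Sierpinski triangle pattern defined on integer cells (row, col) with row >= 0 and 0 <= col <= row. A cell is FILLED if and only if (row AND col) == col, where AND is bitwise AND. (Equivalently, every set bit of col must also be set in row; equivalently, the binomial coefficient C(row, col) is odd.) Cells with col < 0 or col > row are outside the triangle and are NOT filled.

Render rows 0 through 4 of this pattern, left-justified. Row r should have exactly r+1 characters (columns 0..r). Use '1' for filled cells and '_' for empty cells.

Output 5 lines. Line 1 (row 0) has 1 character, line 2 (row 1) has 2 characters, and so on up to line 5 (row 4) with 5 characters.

r0=0: 1
r1=1: 11
r2=10: 1_1
r3=11: 1111
r4=100: 1___1

Answer: 1
11
1_1
1111
1___1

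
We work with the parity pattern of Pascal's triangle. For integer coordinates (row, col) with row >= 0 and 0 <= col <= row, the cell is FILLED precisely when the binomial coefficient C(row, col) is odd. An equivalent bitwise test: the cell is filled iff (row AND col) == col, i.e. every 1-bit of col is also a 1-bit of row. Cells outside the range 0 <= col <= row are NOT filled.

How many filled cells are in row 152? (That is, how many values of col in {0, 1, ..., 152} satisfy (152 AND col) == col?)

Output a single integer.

152 in binary = 10011000
popcount(152) = number of 1-bits in 10011000 = 3
A col c satisfies (152 AND c) == c iff every set bit of c is also set in 152; each of the 3 set bits of 152 can independently be on or off in c.
count = 2^3 = 8

Answer: 8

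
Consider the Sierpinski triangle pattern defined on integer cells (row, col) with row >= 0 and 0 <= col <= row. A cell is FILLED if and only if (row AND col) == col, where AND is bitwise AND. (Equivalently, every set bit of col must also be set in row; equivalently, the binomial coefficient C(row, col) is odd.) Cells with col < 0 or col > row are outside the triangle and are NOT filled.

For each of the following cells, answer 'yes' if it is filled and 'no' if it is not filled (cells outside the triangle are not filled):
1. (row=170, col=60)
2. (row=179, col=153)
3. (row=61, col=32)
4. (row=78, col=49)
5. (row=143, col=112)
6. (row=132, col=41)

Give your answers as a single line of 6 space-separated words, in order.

Answer: no no yes no no no

Derivation:
(170,60): row=0b10101010, col=0b111100, row AND col = 0b101000 = 40; 40 != 60 -> empty
(179,153): row=0b10110011, col=0b10011001, row AND col = 0b10010001 = 145; 145 != 153 -> empty
(61,32): row=0b111101, col=0b100000, row AND col = 0b100000 = 32; 32 == 32 -> filled
(78,49): row=0b1001110, col=0b110001, row AND col = 0b0 = 0; 0 != 49 -> empty
(143,112): row=0b10001111, col=0b1110000, row AND col = 0b0 = 0; 0 != 112 -> empty
(132,41): row=0b10000100, col=0b101001, row AND col = 0b0 = 0; 0 != 41 -> empty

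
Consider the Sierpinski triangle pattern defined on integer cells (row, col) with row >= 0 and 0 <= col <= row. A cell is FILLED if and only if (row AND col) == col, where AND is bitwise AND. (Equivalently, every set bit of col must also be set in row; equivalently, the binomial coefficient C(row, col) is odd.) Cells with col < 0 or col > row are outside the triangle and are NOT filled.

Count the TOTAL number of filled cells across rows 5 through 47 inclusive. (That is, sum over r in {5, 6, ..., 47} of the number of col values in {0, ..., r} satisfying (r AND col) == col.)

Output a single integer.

Answer: 394

Derivation:
r5=101 pc2: +4 =4
r6=110 pc2: +4 =8
r7=111 pc3: +8 =16
r8=1000 pc1: +2 =18
r9=1001 pc2: +4 =22
r10=1010 pc2: +4 =26
r11=1011 pc3: +8 =34
r12=1100 pc2: +4 =38
r13=1101 pc3: +8 =46
r14=1110 pc3: +8 =54
r15=1111 pc4: +16 =70
r16=10000 pc1: +2 =72
r17=10001 pc2: +4 =76
r18=10010 pc2: +4 =80
r19=10011 pc3: +8 =88
r20=10100 pc2: +4 =92
r21=10101 pc3: +8 =100
r22=10110 pc3: +8 =108
r23=10111 pc4: +16 =124
r24=11000 pc2: +4 =128
r25=11001 pc3: +8 =136
r26=11010 pc3: +8 =144
r27=11011 pc4: +16 =160
r28=11100 pc3: +8 =168
r29=11101 pc4: +16 =184
r30=11110 pc4: +16 =200
r31=11111 pc5: +32 =232
r32=100000 pc1: +2 =234
r33=100001 pc2: +4 =238
r34=100010 pc2: +4 =242
r35=100011 pc3: +8 =250
r36=100100 pc2: +4 =254
r37=100101 pc3: +8 =262
r38=100110 pc3: +8 =270
r39=100111 pc4: +16 =286
r40=101000 pc2: +4 =290
r41=101001 pc3: +8 =298
r42=101010 pc3: +8 =306
r43=101011 pc4: +16 =322
r44=101100 pc3: +8 =330
r45=101101 pc4: +16 =346
r46=101110 pc4: +16 =362
r47=101111 pc5: +32 =394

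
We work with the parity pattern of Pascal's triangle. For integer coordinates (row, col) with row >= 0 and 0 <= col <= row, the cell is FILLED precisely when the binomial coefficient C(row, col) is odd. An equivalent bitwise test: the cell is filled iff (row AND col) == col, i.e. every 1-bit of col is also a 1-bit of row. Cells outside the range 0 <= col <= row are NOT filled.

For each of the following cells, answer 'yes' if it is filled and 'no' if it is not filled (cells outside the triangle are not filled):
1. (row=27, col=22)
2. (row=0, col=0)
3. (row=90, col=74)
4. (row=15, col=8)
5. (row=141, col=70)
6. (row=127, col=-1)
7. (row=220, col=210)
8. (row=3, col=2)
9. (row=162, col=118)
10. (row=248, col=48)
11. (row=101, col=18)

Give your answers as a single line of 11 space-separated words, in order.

Answer: no yes yes yes no no no yes no yes no

Derivation:
(27,22): row=0b11011, col=0b10110, row AND col = 0b10010 = 18; 18 != 22 -> empty
(0,0): row=0b0, col=0b0, row AND col = 0b0 = 0; 0 == 0 -> filled
(90,74): row=0b1011010, col=0b1001010, row AND col = 0b1001010 = 74; 74 == 74 -> filled
(15,8): row=0b1111, col=0b1000, row AND col = 0b1000 = 8; 8 == 8 -> filled
(141,70): row=0b10001101, col=0b1000110, row AND col = 0b100 = 4; 4 != 70 -> empty
(127,-1): col outside [0, 127] -> not filled
(220,210): row=0b11011100, col=0b11010010, row AND col = 0b11010000 = 208; 208 != 210 -> empty
(3,2): row=0b11, col=0b10, row AND col = 0b10 = 2; 2 == 2 -> filled
(162,118): row=0b10100010, col=0b1110110, row AND col = 0b100010 = 34; 34 != 118 -> empty
(248,48): row=0b11111000, col=0b110000, row AND col = 0b110000 = 48; 48 == 48 -> filled
(101,18): row=0b1100101, col=0b10010, row AND col = 0b0 = 0; 0 != 18 -> empty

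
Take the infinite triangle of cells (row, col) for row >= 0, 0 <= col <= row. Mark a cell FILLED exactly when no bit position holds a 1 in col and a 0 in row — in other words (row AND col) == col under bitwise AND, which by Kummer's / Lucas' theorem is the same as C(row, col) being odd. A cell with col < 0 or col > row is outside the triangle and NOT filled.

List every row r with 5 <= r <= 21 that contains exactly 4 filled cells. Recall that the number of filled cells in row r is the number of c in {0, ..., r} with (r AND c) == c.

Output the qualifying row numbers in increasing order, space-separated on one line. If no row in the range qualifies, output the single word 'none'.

Answer: 5 6 9 10 12 17 18 20

Derivation:
Row r has 2^popcount(r) filled cells, so we need popcount(r) = log2(4) = 2.
Scan r = 5..21 and keep those with exactly 2 one-bits:
r=5=101 popcount=2 -> KEEP
r=6=110 popcount=2 -> KEEP
r=7=111 popcount=3 -> skip
r=8=1000 popcount=1 -> skip
r=9=1001 popcount=2 -> KEEP
r=10=1010 popcount=2 -> KEEP
r=11=1011 popcount=3 -> skip
r=12=1100 popcount=2 -> KEEP
r=13=1101 popcount=3 -> skip
r=14=1110 popcount=3 -> skip
r=15=1111 popcount=4 -> skip
r=16=10000 popcount=1 -> skip
r=17=10001 popcount=2 -> KEEP
r=18=10010 popcount=2 -> KEEP
r=19=10011 popcount=3 -> skip
r=20=10100 popcount=2 -> KEEP
r=21=10101 popcount=3 -> skip
Kept rows: 5 6 9 10 12 17 18 20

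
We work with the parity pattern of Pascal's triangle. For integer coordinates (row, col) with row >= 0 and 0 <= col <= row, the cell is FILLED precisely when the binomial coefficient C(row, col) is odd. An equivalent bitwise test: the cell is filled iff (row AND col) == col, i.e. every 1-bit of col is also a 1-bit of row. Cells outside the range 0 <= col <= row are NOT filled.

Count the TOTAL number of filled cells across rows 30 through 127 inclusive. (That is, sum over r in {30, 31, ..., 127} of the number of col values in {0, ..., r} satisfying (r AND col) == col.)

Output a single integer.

Answer: 1992

Derivation:
r30=11110 pc4: +16 =16
r31=11111 pc5: +32 =48
r32=100000 pc1: +2 =50
r33=100001 pc2: +4 =54
r34=100010 pc2: +4 =58
r35=100011 pc3: +8 =66
r36=100100 pc2: +4 =70
r37=100101 pc3: +8 =78
r38=100110 pc3: +8 =86
r39=100111 pc4: +16 =102
r40=101000 pc2: +4 =106
r41=101001 pc3: +8 =114
r42=101010 pc3: +8 =122
r43=101011 pc4: +16 =138
r44=101100 pc3: +8 =146
r45=101101 pc4: +16 =162
r46=101110 pc4: +16 =178
r47=101111 pc5: +32 =210
r48=110000 pc2: +4 =214
r49=110001 pc3: +8 =222
r50=110010 pc3: +8 =230
r51=110011 pc4: +16 =246
r52=110100 pc3: +8 =254
r53=110101 pc4: +16 =270
r54=110110 pc4: +16 =286
r55=110111 pc5: +32 =318
r56=111000 pc3: +8 =326
r57=111001 pc4: +16 =342
r58=111010 pc4: +16 =358
r59=111011 pc5: +32 =390
r60=111100 pc4: +16 =406
r61=111101 pc5: +32 =438
r62=111110 pc5: +32 =470
r63=111111 pc6: +64 =534
r64=1000000 pc1: +2 =536
r65=1000001 pc2: +4 =540
r66=1000010 pc2: +4 =544
r67=1000011 pc3: +8 =552
r68=1000100 pc2: +4 =556
r69=1000101 pc3: +8 =564
r70=1000110 pc3: +8 =572
r71=1000111 pc4: +16 =588
r72=1001000 pc2: +4 =592
r73=1001001 pc3: +8 =600
r74=1001010 pc3: +8 =608
r75=1001011 pc4: +16 =624
r76=1001100 pc3: +8 =632
r77=1001101 pc4: +16 =648
r78=1001110 pc4: +16 =664
r79=1001111 pc5: +32 =696
r80=1010000 pc2: +4 =700
r81=1010001 pc3: +8 =708
r82=1010010 pc3: +8 =716
r83=1010011 pc4: +16 =732
r84=1010100 pc3: +8 =740
r85=1010101 pc4: +16 =756
r86=1010110 pc4: +16 =772
r87=1010111 pc5: +32 =804
r88=1011000 pc3: +8 =812
r89=1011001 pc4: +16 =828
r90=1011010 pc4: +16 =844
r91=1011011 pc5: +32 =876
r92=1011100 pc4: +16 =892
r93=1011101 pc5: +32 =924
r94=1011110 pc5: +32 =956
r95=1011111 pc6: +64 =1020
r96=1100000 pc2: +4 =1024
r97=1100001 pc3: +8 =1032
r98=1100010 pc3: +8 =1040
r99=1100011 pc4: +16 =1056
r100=1100100 pc3: +8 =1064
r101=1100101 pc4: +16 =1080
r102=1100110 pc4: +16 =1096
r103=1100111 pc5: +32 =1128
r104=1101000 pc3: +8 =1136
r105=1101001 pc4: +16 =1152
r106=1101010 pc4: +16 =1168
r107=1101011 pc5: +32 =1200
r108=1101100 pc4: +16 =1216
r109=1101101 pc5: +32 =1248
r110=1101110 pc5: +32 =1280
r111=1101111 pc6: +64 =1344
r112=1110000 pc3: +8 =1352
r113=1110001 pc4: +16 =1368
r114=1110010 pc4: +16 =1384
r115=1110011 pc5: +32 =1416
r116=1110100 pc4: +16 =1432
r117=1110101 pc5: +32 =1464
r118=1110110 pc5: +32 =1496
r119=1110111 pc6: +64 =1560
r120=1111000 pc4: +16 =1576
r121=1111001 pc5: +32 =1608
r122=1111010 pc5: +32 =1640
r123=1111011 pc6: +64 =1704
r124=1111100 pc5: +32 =1736
r125=1111101 pc6: +64 =1800
r126=1111110 pc6: +64 =1864
r127=1111111 pc7: +128 =1992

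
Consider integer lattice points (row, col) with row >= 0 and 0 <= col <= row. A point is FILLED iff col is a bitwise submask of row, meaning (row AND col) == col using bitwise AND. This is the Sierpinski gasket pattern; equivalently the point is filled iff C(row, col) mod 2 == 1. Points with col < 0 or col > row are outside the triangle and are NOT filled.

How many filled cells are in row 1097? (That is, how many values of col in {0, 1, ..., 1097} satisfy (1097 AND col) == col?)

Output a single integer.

1097 in binary = 10001001001
popcount(1097) = number of 1-bits in 10001001001 = 4
A col c satisfies (1097 AND c) == c iff every set bit of c is also set in 1097; each of the 4 set bits of 1097 can independently be on or off in c.
count = 2^4 = 16

Answer: 16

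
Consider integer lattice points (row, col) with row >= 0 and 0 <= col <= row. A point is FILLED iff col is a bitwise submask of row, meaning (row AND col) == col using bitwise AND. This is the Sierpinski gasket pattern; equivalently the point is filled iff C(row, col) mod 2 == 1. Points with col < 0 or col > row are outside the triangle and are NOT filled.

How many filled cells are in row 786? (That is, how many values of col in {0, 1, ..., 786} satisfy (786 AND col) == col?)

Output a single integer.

Answer: 16

Derivation:
786 in binary = 1100010010
popcount(786) = number of 1-bits in 1100010010 = 4
A col c satisfies (786 AND c) == c iff every set bit of c is also set in 786; each of the 4 set bits of 786 can independently be on or off in c.
count = 2^4 = 16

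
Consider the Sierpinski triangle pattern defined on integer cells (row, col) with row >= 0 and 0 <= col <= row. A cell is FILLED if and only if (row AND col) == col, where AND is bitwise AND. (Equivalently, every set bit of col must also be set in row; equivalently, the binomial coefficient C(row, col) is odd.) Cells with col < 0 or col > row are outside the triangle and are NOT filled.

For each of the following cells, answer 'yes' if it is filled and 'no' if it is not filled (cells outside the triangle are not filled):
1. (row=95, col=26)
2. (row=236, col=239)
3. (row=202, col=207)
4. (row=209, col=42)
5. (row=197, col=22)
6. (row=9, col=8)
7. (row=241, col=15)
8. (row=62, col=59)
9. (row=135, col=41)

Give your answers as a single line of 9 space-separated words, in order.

Answer: yes no no no no yes no no no

Derivation:
(95,26): row=0b1011111, col=0b11010, row AND col = 0b11010 = 26; 26 == 26 -> filled
(236,239): col outside [0, 236] -> not filled
(202,207): col outside [0, 202] -> not filled
(209,42): row=0b11010001, col=0b101010, row AND col = 0b0 = 0; 0 != 42 -> empty
(197,22): row=0b11000101, col=0b10110, row AND col = 0b100 = 4; 4 != 22 -> empty
(9,8): row=0b1001, col=0b1000, row AND col = 0b1000 = 8; 8 == 8 -> filled
(241,15): row=0b11110001, col=0b1111, row AND col = 0b1 = 1; 1 != 15 -> empty
(62,59): row=0b111110, col=0b111011, row AND col = 0b111010 = 58; 58 != 59 -> empty
(135,41): row=0b10000111, col=0b101001, row AND col = 0b1 = 1; 1 != 41 -> empty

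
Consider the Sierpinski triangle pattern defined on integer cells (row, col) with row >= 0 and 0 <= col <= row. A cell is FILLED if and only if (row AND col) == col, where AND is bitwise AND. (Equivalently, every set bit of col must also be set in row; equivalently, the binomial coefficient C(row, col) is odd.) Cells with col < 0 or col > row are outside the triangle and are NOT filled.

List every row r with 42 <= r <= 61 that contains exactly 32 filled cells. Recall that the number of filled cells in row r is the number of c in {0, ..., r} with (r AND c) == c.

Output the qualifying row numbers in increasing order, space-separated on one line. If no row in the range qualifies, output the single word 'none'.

Answer: 47 55 59 61

Derivation:
Row r has 2^popcount(r) filled cells, so we need popcount(r) = log2(32) = 5.
Scan r = 42..61 and keep those with exactly 5 one-bits:
r=42=101010 popcount=3 -> skip
r=43=101011 popcount=4 -> skip
r=44=101100 popcount=3 -> skip
r=45=101101 popcount=4 -> skip
r=46=101110 popcount=4 -> skip
r=47=101111 popcount=5 -> KEEP
r=48=110000 popcount=2 -> skip
r=49=110001 popcount=3 -> skip
r=50=110010 popcount=3 -> skip
r=51=110011 popcount=4 -> skip
r=52=110100 popcount=3 -> skip
r=53=110101 popcount=4 -> skip
r=54=110110 popcount=4 -> skip
r=55=110111 popcount=5 -> KEEP
r=56=111000 popcount=3 -> skip
r=57=111001 popcount=4 -> skip
r=58=111010 popcount=4 -> skip
r=59=111011 popcount=5 -> KEEP
r=60=111100 popcount=4 -> skip
r=61=111101 popcount=5 -> KEEP
Kept rows: 47 55 59 61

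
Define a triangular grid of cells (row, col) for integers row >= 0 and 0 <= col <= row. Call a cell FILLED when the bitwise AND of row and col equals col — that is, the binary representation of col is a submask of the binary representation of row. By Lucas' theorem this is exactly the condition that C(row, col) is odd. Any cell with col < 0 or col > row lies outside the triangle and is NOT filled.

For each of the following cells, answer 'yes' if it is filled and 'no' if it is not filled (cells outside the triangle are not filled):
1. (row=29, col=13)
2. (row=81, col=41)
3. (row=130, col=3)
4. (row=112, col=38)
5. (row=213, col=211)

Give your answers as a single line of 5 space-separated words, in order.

Answer: yes no no no no

Derivation:
(29,13): row=0b11101, col=0b1101, row AND col = 0b1101 = 13; 13 == 13 -> filled
(81,41): row=0b1010001, col=0b101001, row AND col = 0b1 = 1; 1 != 41 -> empty
(130,3): row=0b10000010, col=0b11, row AND col = 0b10 = 2; 2 != 3 -> empty
(112,38): row=0b1110000, col=0b100110, row AND col = 0b100000 = 32; 32 != 38 -> empty
(213,211): row=0b11010101, col=0b11010011, row AND col = 0b11010001 = 209; 209 != 211 -> empty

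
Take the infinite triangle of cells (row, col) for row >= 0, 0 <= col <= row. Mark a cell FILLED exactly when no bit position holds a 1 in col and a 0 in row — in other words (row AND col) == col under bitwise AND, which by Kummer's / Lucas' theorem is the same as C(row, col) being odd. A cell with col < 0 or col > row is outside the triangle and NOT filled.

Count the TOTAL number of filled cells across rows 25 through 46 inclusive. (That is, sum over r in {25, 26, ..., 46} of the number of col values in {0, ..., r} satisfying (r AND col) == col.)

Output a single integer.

r25=11001 pc3: +8 =8
r26=11010 pc3: +8 =16
r27=11011 pc4: +16 =32
r28=11100 pc3: +8 =40
r29=11101 pc4: +16 =56
r30=11110 pc4: +16 =72
r31=11111 pc5: +32 =104
r32=100000 pc1: +2 =106
r33=100001 pc2: +4 =110
r34=100010 pc2: +4 =114
r35=100011 pc3: +8 =122
r36=100100 pc2: +4 =126
r37=100101 pc3: +8 =134
r38=100110 pc3: +8 =142
r39=100111 pc4: +16 =158
r40=101000 pc2: +4 =162
r41=101001 pc3: +8 =170
r42=101010 pc3: +8 =178
r43=101011 pc4: +16 =194
r44=101100 pc3: +8 =202
r45=101101 pc4: +16 =218
r46=101110 pc4: +16 =234

Answer: 234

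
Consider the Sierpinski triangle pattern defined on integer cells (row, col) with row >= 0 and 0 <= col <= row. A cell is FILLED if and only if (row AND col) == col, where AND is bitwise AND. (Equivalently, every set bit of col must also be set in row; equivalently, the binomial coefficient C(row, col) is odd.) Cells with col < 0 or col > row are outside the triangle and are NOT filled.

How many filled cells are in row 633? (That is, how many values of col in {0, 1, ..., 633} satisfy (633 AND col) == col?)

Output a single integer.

Answer: 64

Derivation:
633 in binary = 1001111001
popcount(633) = number of 1-bits in 1001111001 = 6
A col c satisfies (633 AND c) == c iff every set bit of c is also set in 633; each of the 6 set bits of 633 can independently be on or off in c.
count = 2^6 = 64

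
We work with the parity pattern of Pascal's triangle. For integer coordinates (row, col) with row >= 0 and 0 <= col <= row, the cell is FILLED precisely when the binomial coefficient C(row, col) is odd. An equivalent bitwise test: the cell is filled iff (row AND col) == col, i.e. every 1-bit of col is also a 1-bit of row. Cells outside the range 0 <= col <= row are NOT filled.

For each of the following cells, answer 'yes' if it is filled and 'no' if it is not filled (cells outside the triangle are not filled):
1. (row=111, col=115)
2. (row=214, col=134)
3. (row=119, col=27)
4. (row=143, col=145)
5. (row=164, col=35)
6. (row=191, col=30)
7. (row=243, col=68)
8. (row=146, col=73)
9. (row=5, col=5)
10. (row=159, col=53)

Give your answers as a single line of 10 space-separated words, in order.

(111,115): col outside [0, 111] -> not filled
(214,134): row=0b11010110, col=0b10000110, row AND col = 0b10000110 = 134; 134 == 134 -> filled
(119,27): row=0b1110111, col=0b11011, row AND col = 0b10011 = 19; 19 != 27 -> empty
(143,145): col outside [0, 143] -> not filled
(164,35): row=0b10100100, col=0b100011, row AND col = 0b100000 = 32; 32 != 35 -> empty
(191,30): row=0b10111111, col=0b11110, row AND col = 0b11110 = 30; 30 == 30 -> filled
(243,68): row=0b11110011, col=0b1000100, row AND col = 0b1000000 = 64; 64 != 68 -> empty
(146,73): row=0b10010010, col=0b1001001, row AND col = 0b0 = 0; 0 != 73 -> empty
(5,5): row=0b101, col=0b101, row AND col = 0b101 = 5; 5 == 5 -> filled
(159,53): row=0b10011111, col=0b110101, row AND col = 0b10101 = 21; 21 != 53 -> empty

Answer: no yes no no no yes no no yes no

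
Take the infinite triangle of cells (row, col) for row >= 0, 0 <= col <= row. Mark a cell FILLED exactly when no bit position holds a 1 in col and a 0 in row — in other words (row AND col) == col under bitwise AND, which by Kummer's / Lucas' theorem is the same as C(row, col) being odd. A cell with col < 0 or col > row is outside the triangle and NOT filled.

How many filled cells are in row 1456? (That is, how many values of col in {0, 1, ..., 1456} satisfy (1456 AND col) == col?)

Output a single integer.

Answer: 32

Derivation:
1456 in binary = 10110110000
popcount(1456) = number of 1-bits in 10110110000 = 5
A col c satisfies (1456 AND c) == c iff every set bit of c is also set in 1456; each of the 5 set bits of 1456 can independently be on or off in c.
count = 2^5 = 32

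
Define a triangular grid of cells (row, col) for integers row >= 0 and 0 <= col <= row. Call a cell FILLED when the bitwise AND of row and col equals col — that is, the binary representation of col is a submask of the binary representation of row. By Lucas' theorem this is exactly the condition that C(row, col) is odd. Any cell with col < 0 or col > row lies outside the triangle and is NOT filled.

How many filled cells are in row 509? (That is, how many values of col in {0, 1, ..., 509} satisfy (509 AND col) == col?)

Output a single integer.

Answer: 256

Derivation:
509 in binary = 111111101
popcount(509) = number of 1-bits in 111111101 = 8
A col c satisfies (509 AND c) == c iff every set bit of c is also set in 509; each of the 8 set bits of 509 can independently be on or off in c.
count = 2^8 = 256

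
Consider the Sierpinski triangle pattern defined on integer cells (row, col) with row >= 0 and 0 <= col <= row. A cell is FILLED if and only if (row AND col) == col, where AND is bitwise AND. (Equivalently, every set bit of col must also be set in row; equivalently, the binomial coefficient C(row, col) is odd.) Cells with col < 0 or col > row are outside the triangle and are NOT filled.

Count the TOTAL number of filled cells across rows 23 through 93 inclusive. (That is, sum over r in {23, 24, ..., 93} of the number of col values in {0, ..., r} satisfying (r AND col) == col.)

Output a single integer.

Answer: 1000

Derivation:
r23=10111 pc4: +16 =16
r24=11000 pc2: +4 =20
r25=11001 pc3: +8 =28
r26=11010 pc3: +8 =36
r27=11011 pc4: +16 =52
r28=11100 pc3: +8 =60
r29=11101 pc4: +16 =76
r30=11110 pc4: +16 =92
r31=11111 pc5: +32 =124
r32=100000 pc1: +2 =126
r33=100001 pc2: +4 =130
r34=100010 pc2: +4 =134
r35=100011 pc3: +8 =142
r36=100100 pc2: +4 =146
r37=100101 pc3: +8 =154
r38=100110 pc3: +8 =162
r39=100111 pc4: +16 =178
r40=101000 pc2: +4 =182
r41=101001 pc3: +8 =190
r42=101010 pc3: +8 =198
r43=101011 pc4: +16 =214
r44=101100 pc3: +8 =222
r45=101101 pc4: +16 =238
r46=101110 pc4: +16 =254
r47=101111 pc5: +32 =286
r48=110000 pc2: +4 =290
r49=110001 pc3: +8 =298
r50=110010 pc3: +8 =306
r51=110011 pc4: +16 =322
r52=110100 pc3: +8 =330
r53=110101 pc4: +16 =346
r54=110110 pc4: +16 =362
r55=110111 pc5: +32 =394
r56=111000 pc3: +8 =402
r57=111001 pc4: +16 =418
r58=111010 pc4: +16 =434
r59=111011 pc5: +32 =466
r60=111100 pc4: +16 =482
r61=111101 pc5: +32 =514
r62=111110 pc5: +32 =546
r63=111111 pc6: +64 =610
r64=1000000 pc1: +2 =612
r65=1000001 pc2: +4 =616
r66=1000010 pc2: +4 =620
r67=1000011 pc3: +8 =628
r68=1000100 pc2: +4 =632
r69=1000101 pc3: +8 =640
r70=1000110 pc3: +8 =648
r71=1000111 pc4: +16 =664
r72=1001000 pc2: +4 =668
r73=1001001 pc3: +8 =676
r74=1001010 pc3: +8 =684
r75=1001011 pc4: +16 =700
r76=1001100 pc3: +8 =708
r77=1001101 pc4: +16 =724
r78=1001110 pc4: +16 =740
r79=1001111 pc5: +32 =772
r80=1010000 pc2: +4 =776
r81=1010001 pc3: +8 =784
r82=1010010 pc3: +8 =792
r83=1010011 pc4: +16 =808
r84=1010100 pc3: +8 =816
r85=1010101 pc4: +16 =832
r86=1010110 pc4: +16 =848
r87=1010111 pc5: +32 =880
r88=1011000 pc3: +8 =888
r89=1011001 pc4: +16 =904
r90=1011010 pc4: +16 =920
r91=1011011 pc5: +32 =952
r92=1011100 pc4: +16 =968
r93=1011101 pc5: +32 =1000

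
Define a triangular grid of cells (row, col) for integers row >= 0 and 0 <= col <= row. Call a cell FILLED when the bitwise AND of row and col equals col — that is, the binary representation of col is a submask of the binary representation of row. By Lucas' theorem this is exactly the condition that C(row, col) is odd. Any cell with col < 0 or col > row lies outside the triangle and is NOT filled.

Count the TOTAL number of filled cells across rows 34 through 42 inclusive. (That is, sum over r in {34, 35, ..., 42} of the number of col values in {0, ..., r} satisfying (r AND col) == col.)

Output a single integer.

Answer: 68

Derivation:
r34=100010 pc2: +4 =4
r35=100011 pc3: +8 =12
r36=100100 pc2: +4 =16
r37=100101 pc3: +8 =24
r38=100110 pc3: +8 =32
r39=100111 pc4: +16 =48
r40=101000 pc2: +4 =52
r41=101001 pc3: +8 =60
r42=101010 pc3: +8 =68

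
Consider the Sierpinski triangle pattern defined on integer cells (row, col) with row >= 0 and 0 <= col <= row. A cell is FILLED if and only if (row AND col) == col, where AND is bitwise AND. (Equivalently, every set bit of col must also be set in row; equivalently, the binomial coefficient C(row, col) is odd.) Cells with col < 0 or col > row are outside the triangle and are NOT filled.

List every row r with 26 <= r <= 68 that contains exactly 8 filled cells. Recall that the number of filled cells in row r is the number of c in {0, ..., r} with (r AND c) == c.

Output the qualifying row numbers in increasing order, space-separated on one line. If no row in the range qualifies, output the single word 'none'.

Answer: 26 28 35 37 38 41 42 44 49 50 52 56 67

Derivation:
Row r has 2^popcount(r) filled cells, so we need popcount(r) = log2(8) = 3.
Scan r = 26..68 and keep those with exactly 3 one-bits:
r=26=11010 popcount=3 -> KEEP
r=27=11011 popcount=4 -> skip
r=28=11100 popcount=3 -> KEEP
r=29=11101 popcount=4 -> skip
r=30=11110 popcount=4 -> skip
r=31=11111 popcount=5 -> skip
r=32=100000 popcount=1 -> skip
r=33=100001 popcount=2 -> skip
r=34=100010 popcount=2 -> skip
r=35=100011 popcount=3 -> KEEP
r=36=100100 popcount=2 -> skip
r=37=100101 popcount=3 -> KEEP
r=38=100110 popcount=3 -> KEEP
r=39=100111 popcount=4 -> skip
r=40=101000 popcount=2 -> skip
r=41=101001 popcount=3 -> KEEP
r=42=101010 popcount=3 -> KEEP
r=43=101011 popcount=4 -> skip
r=44=101100 popcount=3 -> KEEP
r=45=101101 popcount=4 -> skip
r=46=101110 popcount=4 -> skip
r=47=101111 popcount=5 -> skip
r=48=110000 popcount=2 -> skip
r=49=110001 popcount=3 -> KEEP
r=50=110010 popcount=3 -> KEEP
r=51=110011 popcount=4 -> skip
r=52=110100 popcount=3 -> KEEP
r=53=110101 popcount=4 -> skip
r=54=110110 popcount=4 -> skip
r=55=110111 popcount=5 -> skip
r=56=111000 popcount=3 -> KEEP
r=57=111001 popcount=4 -> skip
r=58=111010 popcount=4 -> skip
r=59=111011 popcount=5 -> skip
r=60=111100 popcount=4 -> skip
r=61=111101 popcount=5 -> skip
r=62=111110 popcount=5 -> skip
r=63=111111 popcount=6 -> skip
r=64=1000000 popcount=1 -> skip
r=65=1000001 popcount=2 -> skip
r=66=1000010 popcount=2 -> skip
r=67=1000011 popcount=3 -> KEEP
r=68=1000100 popcount=2 -> skip
Kept rows: 26 28 35 37 38 41 42 44 49 50 52 56 67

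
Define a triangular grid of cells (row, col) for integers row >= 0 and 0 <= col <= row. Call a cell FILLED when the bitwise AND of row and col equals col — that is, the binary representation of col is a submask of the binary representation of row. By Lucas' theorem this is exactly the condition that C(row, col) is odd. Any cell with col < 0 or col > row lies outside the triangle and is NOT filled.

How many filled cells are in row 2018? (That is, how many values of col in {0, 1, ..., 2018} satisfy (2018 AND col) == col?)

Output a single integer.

Answer: 128

Derivation:
2018 in binary = 11111100010
popcount(2018) = number of 1-bits in 11111100010 = 7
A col c satisfies (2018 AND c) == c iff every set bit of c is also set in 2018; each of the 7 set bits of 2018 can independently be on or off in c.
count = 2^7 = 128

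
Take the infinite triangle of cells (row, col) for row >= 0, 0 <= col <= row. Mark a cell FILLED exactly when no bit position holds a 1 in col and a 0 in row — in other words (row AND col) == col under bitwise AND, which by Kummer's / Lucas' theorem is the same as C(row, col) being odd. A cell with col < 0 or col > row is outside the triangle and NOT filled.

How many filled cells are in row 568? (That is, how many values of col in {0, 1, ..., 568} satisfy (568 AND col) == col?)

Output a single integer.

568 in binary = 1000111000
popcount(568) = number of 1-bits in 1000111000 = 4
A col c satisfies (568 AND c) == c iff every set bit of c is also set in 568; each of the 4 set bits of 568 can independently be on or off in c.
count = 2^4 = 16

Answer: 16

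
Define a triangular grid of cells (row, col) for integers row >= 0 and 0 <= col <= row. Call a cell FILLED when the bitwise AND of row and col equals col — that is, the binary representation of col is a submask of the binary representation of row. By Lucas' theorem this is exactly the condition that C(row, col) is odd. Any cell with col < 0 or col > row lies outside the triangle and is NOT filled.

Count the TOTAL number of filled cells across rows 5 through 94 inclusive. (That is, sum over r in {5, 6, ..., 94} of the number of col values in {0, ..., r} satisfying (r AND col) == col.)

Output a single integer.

r5=101 pc2: +4 =4
r6=110 pc2: +4 =8
r7=111 pc3: +8 =16
r8=1000 pc1: +2 =18
r9=1001 pc2: +4 =22
r10=1010 pc2: +4 =26
r11=1011 pc3: +8 =34
r12=1100 pc2: +4 =38
r13=1101 pc3: +8 =46
r14=1110 pc3: +8 =54
r15=1111 pc4: +16 =70
r16=10000 pc1: +2 =72
r17=10001 pc2: +4 =76
r18=10010 pc2: +4 =80
r19=10011 pc3: +8 =88
r20=10100 pc2: +4 =92
r21=10101 pc3: +8 =100
r22=10110 pc3: +8 =108
r23=10111 pc4: +16 =124
r24=11000 pc2: +4 =128
r25=11001 pc3: +8 =136
r26=11010 pc3: +8 =144
r27=11011 pc4: +16 =160
r28=11100 pc3: +8 =168
r29=11101 pc4: +16 =184
r30=11110 pc4: +16 =200
r31=11111 pc5: +32 =232
r32=100000 pc1: +2 =234
r33=100001 pc2: +4 =238
r34=100010 pc2: +4 =242
r35=100011 pc3: +8 =250
r36=100100 pc2: +4 =254
r37=100101 pc3: +8 =262
r38=100110 pc3: +8 =270
r39=100111 pc4: +16 =286
r40=101000 pc2: +4 =290
r41=101001 pc3: +8 =298
r42=101010 pc3: +8 =306
r43=101011 pc4: +16 =322
r44=101100 pc3: +8 =330
r45=101101 pc4: +16 =346
r46=101110 pc4: +16 =362
r47=101111 pc5: +32 =394
r48=110000 pc2: +4 =398
r49=110001 pc3: +8 =406
r50=110010 pc3: +8 =414
r51=110011 pc4: +16 =430
r52=110100 pc3: +8 =438
r53=110101 pc4: +16 =454
r54=110110 pc4: +16 =470
r55=110111 pc5: +32 =502
r56=111000 pc3: +8 =510
r57=111001 pc4: +16 =526
r58=111010 pc4: +16 =542
r59=111011 pc5: +32 =574
r60=111100 pc4: +16 =590
r61=111101 pc5: +32 =622
r62=111110 pc5: +32 =654
r63=111111 pc6: +64 =718
r64=1000000 pc1: +2 =720
r65=1000001 pc2: +4 =724
r66=1000010 pc2: +4 =728
r67=1000011 pc3: +8 =736
r68=1000100 pc2: +4 =740
r69=1000101 pc3: +8 =748
r70=1000110 pc3: +8 =756
r71=1000111 pc4: +16 =772
r72=1001000 pc2: +4 =776
r73=1001001 pc3: +8 =784
r74=1001010 pc3: +8 =792
r75=1001011 pc4: +16 =808
r76=1001100 pc3: +8 =816
r77=1001101 pc4: +16 =832
r78=1001110 pc4: +16 =848
r79=1001111 pc5: +32 =880
r80=1010000 pc2: +4 =884
r81=1010001 pc3: +8 =892
r82=1010010 pc3: +8 =900
r83=1010011 pc4: +16 =916
r84=1010100 pc3: +8 =924
r85=1010101 pc4: +16 =940
r86=1010110 pc4: +16 =956
r87=1010111 pc5: +32 =988
r88=1011000 pc3: +8 =996
r89=1011001 pc4: +16 =1012
r90=1011010 pc4: +16 =1028
r91=1011011 pc5: +32 =1060
r92=1011100 pc4: +16 =1076
r93=1011101 pc5: +32 =1108
r94=1011110 pc5: +32 =1140

Answer: 1140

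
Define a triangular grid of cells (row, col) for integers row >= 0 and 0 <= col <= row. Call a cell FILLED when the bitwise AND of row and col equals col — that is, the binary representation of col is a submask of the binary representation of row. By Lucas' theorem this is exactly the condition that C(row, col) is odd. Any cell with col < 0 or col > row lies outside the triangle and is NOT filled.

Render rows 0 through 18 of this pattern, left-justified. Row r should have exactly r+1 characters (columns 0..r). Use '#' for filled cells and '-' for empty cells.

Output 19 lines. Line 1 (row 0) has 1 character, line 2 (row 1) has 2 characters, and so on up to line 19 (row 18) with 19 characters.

Answer: #
##
#-#
####
#---#
##--##
#-#-#-#
########
#-------#
##------##
#-#-----#-#
####----####
#---#---#---#
##--##--##--##
#-#-#-#-#-#-#-#
################
#---------------#
##--------------##
#-#-------------#-#

Derivation:
r0=0: #
r1=1: ##
r2=10: #-#
r3=11: ####
r4=100: #---#
r5=101: ##--##
r6=110: #-#-#-#
r7=111: ########
r8=1000: #-------#
r9=1001: ##------##
r10=1010: #-#-----#-#
r11=1011: ####----####
r12=1100: #---#---#---#
r13=1101: ##--##--##--##
r14=1110: #-#-#-#-#-#-#-#
r15=1111: ################
r16=10000: #---------------#
r17=10001: ##--------------##
r18=10010: #-#-------------#-#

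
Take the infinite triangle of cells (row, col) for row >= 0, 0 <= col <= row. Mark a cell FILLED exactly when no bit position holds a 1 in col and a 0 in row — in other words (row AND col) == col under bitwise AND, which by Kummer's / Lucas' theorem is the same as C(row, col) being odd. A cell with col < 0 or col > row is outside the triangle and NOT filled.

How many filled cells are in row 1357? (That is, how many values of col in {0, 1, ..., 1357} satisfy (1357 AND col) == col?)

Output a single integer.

Answer: 64

Derivation:
1357 in binary = 10101001101
popcount(1357) = number of 1-bits in 10101001101 = 6
A col c satisfies (1357 AND c) == c iff every set bit of c is also set in 1357; each of the 6 set bits of 1357 can independently be on or off in c.
count = 2^6 = 64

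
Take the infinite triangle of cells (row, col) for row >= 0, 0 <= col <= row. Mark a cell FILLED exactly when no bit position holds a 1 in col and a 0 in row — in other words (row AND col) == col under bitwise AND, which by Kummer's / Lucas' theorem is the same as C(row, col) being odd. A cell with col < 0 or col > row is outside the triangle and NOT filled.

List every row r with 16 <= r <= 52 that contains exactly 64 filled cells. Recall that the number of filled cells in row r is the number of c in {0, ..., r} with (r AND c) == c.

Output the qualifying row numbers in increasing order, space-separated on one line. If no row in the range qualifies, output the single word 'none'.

Row r has 2^popcount(r) filled cells, so we need popcount(r) = log2(64) = 6.
Scan r = 16..52 and keep those with exactly 6 one-bits:
r=16=10000 popcount=1 -> skip
r=17=10001 popcount=2 -> skip
r=18=10010 popcount=2 -> skip
r=19=10011 popcount=3 -> skip
r=20=10100 popcount=2 -> skip
r=21=10101 popcount=3 -> skip
r=22=10110 popcount=3 -> skip
r=23=10111 popcount=4 -> skip
r=24=11000 popcount=2 -> skip
r=25=11001 popcount=3 -> skip
r=26=11010 popcount=3 -> skip
r=27=11011 popcount=4 -> skip
r=28=11100 popcount=3 -> skip
r=29=11101 popcount=4 -> skip
r=30=11110 popcount=4 -> skip
r=31=11111 popcount=5 -> skip
r=32=100000 popcount=1 -> skip
r=33=100001 popcount=2 -> skip
r=34=100010 popcount=2 -> skip
r=35=100011 popcount=3 -> skip
r=36=100100 popcount=2 -> skip
r=37=100101 popcount=3 -> skip
r=38=100110 popcount=3 -> skip
r=39=100111 popcount=4 -> skip
r=40=101000 popcount=2 -> skip
r=41=101001 popcount=3 -> skip
r=42=101010 popcount=3 -> skip
r=43=101011 popcount=4 -> skip
r=44=101100 popcount=3 -> skip
r=45=101101 popcount=4 -> skip
r=46=101110 popcount=4 -> skip
r=47=101111 popcount=5 -> skip
r=48=110000 popcount=2 -> skip
r=49=110001 popcount=3 -> skip
r=50=110010 popcount=3 -> skip
r=51=110011 popcount=4 -> skip
r=52=110100 popcount=3 -> skip
Kept rows: none

Answer: none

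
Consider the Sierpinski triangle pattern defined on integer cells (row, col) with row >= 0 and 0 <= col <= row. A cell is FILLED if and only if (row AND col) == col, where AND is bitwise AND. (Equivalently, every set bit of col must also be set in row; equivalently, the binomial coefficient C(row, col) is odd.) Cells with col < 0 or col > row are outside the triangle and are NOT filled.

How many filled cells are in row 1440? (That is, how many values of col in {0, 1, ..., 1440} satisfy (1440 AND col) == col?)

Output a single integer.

Answer: 16

Derivation:
1440 in binary = 10110100000
popcount(1440) = number of 1-bits in 10110100000 = 4
A col c satisfies (1440 AND c) == c iff every set bit of c is also set in 1440; each of the 4 set bits of 1440 can independently be on or off in c.
count = 2^4 = 16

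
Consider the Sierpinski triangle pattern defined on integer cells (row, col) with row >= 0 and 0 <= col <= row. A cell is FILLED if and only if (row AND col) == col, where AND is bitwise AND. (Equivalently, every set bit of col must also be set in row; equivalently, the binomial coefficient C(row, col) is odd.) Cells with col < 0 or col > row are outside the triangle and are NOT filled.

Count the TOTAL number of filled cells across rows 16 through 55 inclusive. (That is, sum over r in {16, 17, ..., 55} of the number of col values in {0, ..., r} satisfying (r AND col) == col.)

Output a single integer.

r16=10000 pc1: +2 =2
r17=10001 pc2: +4 =6
r18=10010 pc2: +4 =10
r19=10011 pc3: +8 =18
r20=10100 pc2: +4 =22
r21=10101 pc3: +8 =30
r22=10110 pc3: +8 =38
r23=10111 pc4: +16 =54
r24=11000 pc2: +4 =58
r25=11001 pc3: +8 =66
r26=11010 pc3: +8 =74
r27=11011 pc4: +16 =90
r28=11100 pc3: +8 =98
r29=11101 pc4: +16 =114
r30=11110 pc4: +16 =130
r31=11111 pc5: +32 =162
r32=100000 pc1: +2 =164
r33=100001 pc2: +4 =168
r34=100010 pc2: +4 =172
r35=100011 pc3: +8 =180
r36=100100 pc2: +4 =184
r37=100101 pc3: +8 =192
r38=100110 pc3: +8 =200
r39=100111 pc4: +16 =216
r40=101000 pc2: +4 =220
r41=101001 pc3: +8 =228
r42=101010 pc3: +8 =236
r43=101011 pc4: +16 =252
r44=101100 pc3: +8 =260
r45=101101 pc4: +16 =276
r46=101110 pc4: +16 =292
r47=101111 pc5: +32 =324
r48=110000 pc2: +4 =328
r49=110001 pc3: +8 =336
r50=110010 pc3: +8 =344
r51=110011 pc4: +16 =360
r52=110100 pc3: +8 =368
r53=110101 pc4: +16 =384
r54=110110 pc4: +16 =400
r55=110111 pc5: +32 =432

Answer: 432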